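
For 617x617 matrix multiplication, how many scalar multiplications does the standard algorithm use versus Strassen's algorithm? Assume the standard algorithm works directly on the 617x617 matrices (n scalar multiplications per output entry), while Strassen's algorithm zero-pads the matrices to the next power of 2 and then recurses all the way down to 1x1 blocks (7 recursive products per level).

Matrix multiplication for 617x617 matrices:

Strassen's algorithm requires power-of-2 dimensions. Pad 617x617 to 1024x1024 (next power of 2).

Standard algorithm: 617^3 = 234885113 multiplications
Strassen's algorithm: 7^(log2(1024)) = 7^10 = 282475249 multiplications
Difference: 234885113 - 282475249 = -47590136 (Strassen uses MORE here due to padding overhead — for small or just-over-power-of-2 n, padding can outweigh the per-level savings)

Standard: 234885113 multiplications (617^3). Strassen: 282475249 multiplications (7^10, after padding to 1024x1024). Strassen reduces 8 recursive multiplications to 7 at each level.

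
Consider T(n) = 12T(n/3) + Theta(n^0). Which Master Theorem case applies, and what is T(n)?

Master Theorem for T(n) = 12T(n/3) + O(n^0):

a = 12, b = 3, c = 0
log_b(a) = log_3(12) = 2.2619

Case 1: c = 0 < log_3(12) = 2.2619
T(n) = O(n^(log_3 12))

For T(n) = 12T(n/3) + O(n^0): log_3(12) = 2.2619. This is Case 1 of the Master Theorem (c < log_b(a), work dominated by leaves), giving O(n^(log_3 12)).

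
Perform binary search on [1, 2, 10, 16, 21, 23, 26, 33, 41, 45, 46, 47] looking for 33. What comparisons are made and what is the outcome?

Binary search for 33 in [1, 2, 10, 16, 21, 23, 26, 33, 41, 45, 46, 47]:

lo=0, hi=11, mid=5, arr[mid]=23 -> 23 < 33, search right half
lo=6, hi=11, mid=8, arr[mid]=41 -> 41 > 33, search left half
lo=6, hi=7, mid=6, arr[mid]=26 -> 26 < 33, search right half
lo=7, hi=7, mid=7, arr[mid]=33 -> Found target at index 7!

Binary search finds 33 at index 7 after 4 comparisons. The search repeatedly halves the search space by comparing with the middle element.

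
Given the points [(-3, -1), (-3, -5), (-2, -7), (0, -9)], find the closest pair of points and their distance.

Computing all pairwise distances among 4 points:

d((-3, -1), (-3, -5)) = 4.0
d((-3, -1), (-2, -7)) = 6.0828
d((-3, -1), (0, -9)) = 8.544
d((-3, -5), (-2, -7)) = 2.2361 <-- minimum
d((-3, -5), (0, -9)) = 5.0
d((-2, -7), (0, -9)) = 2.8284

Closest pair: (-3, -5) and (-2, -7) with distance 2.2361

The closest pair is (-3, -5) and (-2, -7) with Euclidean distance 2.2361. For 4 points, brute-force pairwise comparison is shown above. For large n, the divide-and-conquer algorithm (sort by x, recurse on halves, check the dividing strip) achieves O(n log n).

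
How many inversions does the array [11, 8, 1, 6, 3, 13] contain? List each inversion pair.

Finding inversions in [11, 8, 1, 6, 3, 13]:

(0, 1): arr[0]=11 > arr[1]=8
(0, 2): arr[0]=11 > arr[2]=1
(0, 3): arr[0]=11 > arr[3]=6
(0, 4): arr[0]=11 > arr[4]=3
(1, 2): arr[1]=8 > arr[2]=1
(1, 3): arr[1]=8 > arr[3]=6
(1, 4): arr[1]=8 > arr[4]=3
(3, 4): arr[3]=6 > arr[4]=3

Total inversions: 8

The array has 8 inversion(s): (0,1), (0,2), (0,3), (0,4), (1,2), (1,3), (1,4), (3,4). Each pair (i,j) satisfies i < j and arr[i] > arr[j].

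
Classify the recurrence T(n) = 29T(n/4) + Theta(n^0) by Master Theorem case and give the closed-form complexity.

Master Theorem for T(n) = 29T(n/4) + O(n^0):

a = 29, b = 4, c = 0
log_b(a) = log_4(29) = 2.4290

Case 1: c = 0 < log_4(29) = 2.4290
T(n) = O(n^(log_4 29))

For T(n) = 29T(n/4) + O(n^0): log_4(29) = 2.4290. This is Case 1 of the Master Theorem (c < log_b(a), work dominated by leaves), giving O(n^(log_4 29)).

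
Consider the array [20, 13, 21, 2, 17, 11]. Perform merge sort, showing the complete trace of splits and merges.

Merge sort trace:

Split: [20, 13, 21, 2, 17, 11] -> [20, 13, 21] and [2, 17, 11]
  Split: [20, 13, 21] -> [20] and [13, 21]
    Split: [13, 21] -> [13] and [21]
    Merge: [13] + [21] -> [13, 21]
  Merge: [20] + [13, 21] -> [13, 20, 21]
  Split: [2, 17, 11] -> [2] and [17, 11]
    Split: [17, 11] -> [17] and [11]
    Merge: [17] + [11] -> [11, 17]
  Merge: [2] + [11, 17] -> [2, 11, 17]
Merge: [13, 20, 21] + [2, 11, 17] -> [2, 11, 13, 17, 20, 21]

Final sorted array: [2, 11, 13, 17, 20, 21]

The merge sort proceeds by recursively splitting the array and merging sorted halves.
After all merges, the sorted array is [2, 11, 13, 17, 20, 21].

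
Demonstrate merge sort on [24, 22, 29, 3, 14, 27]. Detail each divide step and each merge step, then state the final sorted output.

Merge sort trace:

Split: [24, 22, 29, 3, 14, 27] -> [24, 22, 29] and [3, 14, 27]
  Split: [24, 22, 29] -> [24] and [22, 29]
    Split: [22, 29] -> [22] and [29]
    Merge: [22] + [29] -> [22, 29]
  Merge: [24] + [22, 29] -> [22, 24, 29]
  Split: [3, 14, 27] -> [3] and [14, 27]
    Split: [14, 27] -> [14] and [27]
    Merge: [14] + [27] -> [14, 27]
  Merge: [3] + [14, 27] -> [3, 14, 27]
Merge: [22, 24, 29] + [3, 14, 27] -> [3, 14, 22, 24, 27, 29]

Final sorted array: [3, 14, 22, 24, 27, 29]

The merge sort proceeds by recursively splitting the array and merging sorted halves.
After all merges, the sorted array is [3, 14, 22, 24, 27, 29].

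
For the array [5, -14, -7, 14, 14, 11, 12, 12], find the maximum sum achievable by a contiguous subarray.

Using Kadane's algorithm on [5, -14, -7, 14, 14, 11, 12, 12]:

Scanning through the array:
Position 1 (value -14): max_ending_here = -9, max_so_far = 5
Position 2 (value -7): max_ending_here = -7, max_so_far = 5
Position 3 (value 14): max_ending_here = 14, max_so_far = 14
Position 4 (value 14): max_ending_here = 28, max_so_far = 28
Position 5 (value 11): max_ending_here = 39, max_so_far = 39
Position 6 (value 12): max_ending_here = 51, max_so_far = 51
Position 7 (value 12): max_ending_here = 63, max_so_far = 63

Maximum subarray: [14, 14, 11, 12, 12]
Maximum sum: 63

The maximum subarray is [14, 14, 11, 12, 12] with sum 63. This subarray runs from index 3 to index 7.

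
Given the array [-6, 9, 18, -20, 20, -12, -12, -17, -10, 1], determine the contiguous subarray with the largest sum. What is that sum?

Using Kadane's algorithm on [-6, 9, 18, -20, 20, -12, -12, -17, -10, 1]:

Scanning through the array:
Position 1 (value 9): max_ending_here = 9, max_so_far = 9
Position 2 (value 18): max_ending_here = 27, max_so_far = 27
Position 3 (value -20): max_ending_here = 7, max_so_far = 27
Position 4 (value 20): max_ending_here = 27, max_so_far = 27
Position 5 (value -12): max_ending_here = 15, max_so_far = 27
Position 6 (value -12): max_ending_here = 3, max_so_far = 27
Position 7 (value -17): max_ending_here = -14, max_so_far = 27
Position 8 (value -10): max_ending_here = -10, max_so_far = 27
Position 9 (value 1): max_ending_here = 1, max_so_far = 27

Maximum subarray: [9, 18]
Maximum sum: 27

The maximum subarray is [9, 18] with sum 27. This subarray runs from index 1 to index 2.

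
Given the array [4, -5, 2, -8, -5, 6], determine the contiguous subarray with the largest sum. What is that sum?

Using Kadane's algorithm on [4, -5, 2, -8, -5, 6]:

Scanning through the array:
Position 1 (value -5): max_ending_here = -1, max_so_far = 4
Position 2 (value 2): max_ending_here = 2, max_so_far = 4
Position 3 (value -8): max_ending_here = -6, max_so_far = 4
Position 4 (value -5): max_ending_here = -5, max_so_far = 4
Position 5 (value 6): max_ending_here = 6, max_so_far = 6

Maximum subarray: [6]
Maximum sum: 6

The maximum subarray is [6] with sum 6. This subarray runs from index 5 to index 5.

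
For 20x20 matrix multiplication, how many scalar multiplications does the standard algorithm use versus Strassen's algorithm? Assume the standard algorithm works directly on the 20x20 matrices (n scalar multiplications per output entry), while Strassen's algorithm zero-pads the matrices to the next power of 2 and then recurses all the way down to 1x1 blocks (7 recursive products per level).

Matrix multiplication for 20x20 matrices:

Strassen's algorithm requires power-of-2 dimensions. Pad 20x20 to 32x32 (next power of 2).

Standard algorithm: 20^3 = 8000 multiplications
Strassen's algorithm: 7^(log2(32)) = 7^5 = 16807 multiplications
Difference: 8000 - 16807 = -8807 (Strassen uses MORE here due to padding overhead — for small or just-over-power-of-2 n, padding can outweigh the per-level savings)

Standard: 8000 multiplications (20^3). Strassen: 16807 multiplications (7^5, after padding to 32x32). Strassen reduces 8 recursive multiplications to 7 at each level.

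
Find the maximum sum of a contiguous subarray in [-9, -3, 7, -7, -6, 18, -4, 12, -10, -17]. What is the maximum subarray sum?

Using Kadane's algorithm on [-9, -3, 7, -7, -6, 18, -4, 12, -10, -17]:

Scanning through the array:
Position 1 (value -3): max_ending_here = -3, max_so_far = -3
Position 2 (value 7): max_ending_here = 7, max_so_far = 7
Position 3 (value -7): max_ending_here = 0, max_so_far = 7
Position 4 (value -6): max_ending_here = -6, max_so_far = 7
Position 5 (value 18): max_ending_here = 18, max_so_far = 18
Position 6 (value -4): max_ending_here = 14, max_so_far = 18
Position 7 (value 12): max_ending_here = 26, max_so_far = 26
Position 8 (value -10): max_ending_here = 16, max_so_far = 26
Position 9 (value -17): max_ending_here = -1, max_so_far = 26

Maximum subarray: [18, -4, 12]
Maximum sum: 26

The maximum subarray is [18, -4, 12] with sum 26. This subarray runs from index 5 to index 7.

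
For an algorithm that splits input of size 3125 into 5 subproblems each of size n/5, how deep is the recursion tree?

For divide and conquer with division factor 5:

Problem sizes at each level:
Level 0: 3125
Level 1: 625
Level 2: 125
Level 3: 25
Level 4: 5
Level 5: 1

The root is level 0 and the size-1 base case is level 5 (the tree spans levels 0 through 5, i.e. 6 levels counting the root), so the depth is the number of divisions: log_5(3125) = 5

The recursion tree depth is log_5(3125) = 5. At each level, the problem size is divided by 5, so it takes 5 divisions to reduce to a base case of size 1. The algorithm makes 5 recursive calls at each level.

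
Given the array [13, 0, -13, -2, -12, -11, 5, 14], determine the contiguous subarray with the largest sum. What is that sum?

Using Kadane's algorithm on [13, 0, -13, -2, -12, -11, 5, 14]:

Scanning through the array:
Position 1 (value 0): max_ending_here = 13, max_so_far = 13
Position 2 (value -13): max_ending_here = 0, max_so_far = 13
Position 3 (value -2): max_ending_here = -2, max_so_far = 13
Position 4 (value -12): max_ending_here = -12, max_so_far = 13
Position 5 (value -11): max_ending_here = -11, max_so_far = 13
Position 6 (value 5): max_ending_here = 5, max_so_far = 13
Position 7 (value 14): max_ending_here = 19, max_so_far = 19

Maximum subarray: [5, 14]
Maximum sum: 19

The maximum subarray is [5, 14] with sum 19. This subarray runs from index 6 to index 7.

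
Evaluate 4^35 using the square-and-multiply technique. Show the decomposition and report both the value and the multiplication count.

Computing 4^35 by squaring (build up from 4^1; each line after the first costs one multiplication):

4^1 = 4
4^2 = (4^1)^2 = 4^2 = 16
4^4 = (4^2)^2 = 16^2 = 256
4^8 = (4^4)^2 = 256^2 = 65536
4^16 = (4^8)^2 = 65536^2 = 4294967296
4^17 = 4 * 4^16 = 4 * 4294967296 = 17179869184
4^34 = (4^17)^2 = 17179869184^2 = 295147905179352825856
4^35 = 4 * 4^34 = 4 * 295147905179352825856 = 1180591620717411303424

Result: 1180591620717411303424
Multiplications needed: 7 (7 lines after 4^1)

4^35 = 1180591620717411303424. Using exponentiation by squaring, this requires 7 multiplications. The key idea: if the exponent is even, square the half-power; if odd, multiply by the base once.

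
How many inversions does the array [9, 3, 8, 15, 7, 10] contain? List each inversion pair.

Finding inversions in [9, 3, 8, 15, 7, 10]:

(0, 1): arr[0]=9 > arr[1]=3
(0, 2): arr[0]=9 > arr[2]=8
(0, 4): arr[0]=9 > arr[4]=7
(2, 4): arr[2]=8 > arr[4]=7
(3, 4): arr[3]=15 > arr[4]=7
(3, 5): arr[3]=15 > arr[5]=10

Total inversions: 6

The array has 6 inversion(s): (0,1), (0,2), (0,4), (2,4), (3,4), (3,5). Each pair (i,j) satisfies i < j and arr[i] > arr[j].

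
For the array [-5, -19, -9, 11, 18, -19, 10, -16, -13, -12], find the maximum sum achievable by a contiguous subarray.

Using Kadane's algorithm on [-5, -19, -9, 11, 18, -19, 10, -16, -13, -12]:

Scanning through the array:
Position 1 (value -19): max_ending_here = -19, max_so_far = -5
Position 2 (value -9): max_ending_here = -9, max_so_far = -5
Position 3 (value 11): max_ending_here = 11, max_so_far = 11
Position 4 (value 18): max_ending_here = 29, max_so_far = 29
Position 5 (value -19): max_ending_here = 10, max_so_far = 29
Position 6 (value 10): max_ending_here = 20, max_so_far = 29
Position 7 (value -16): max_ending_here = 4, max_so_far = 29
Position 8 (value -13): max_ending_here = -9, max_so_far = 29
Position 9 (value -12): max_ending_here = -12, max_so_far = 29

Maximum subarray: [11, 18]
Maximum sum: 29

The maximum subarray is [11, 18] with sum 29. This subarray runs from index 3 to index 4.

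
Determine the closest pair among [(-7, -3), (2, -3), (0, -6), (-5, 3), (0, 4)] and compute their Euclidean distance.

Computing all pairwise distances among 5 points:

d((-7, -3), (2, -3)) = 9.0
d((-7, -3), (0, -6)) = 7.6158
d((-7, -3), (-5, 3)) = 6.3246
d((-7, -3), (0, 4)) = 9.8995
d((2, -3), (0, -6)) = 3.6056 <-- minimum
d((2, -3), (-5, 3)) = 9.2195
d((2, -3), (0, 4)) = 7.2801
d((0, -6), (-5, 3)) = 10.2956
d((0, -6), (0, 4)) = 10.0
d((-5, 3), (0, 4)) = 5.099

Closest pair: (2, -3) and (0, -6) with distance 3.6056

The closest pair is (2, -3) and (0, -6) with Euclidean distance 3.6056. For 5 points, brute-force pairwise comparison is shown above. For large n, the divide-and-conquer algorithm (sort by x, recurse on halves, check the dividing strip) achieves O(n log n).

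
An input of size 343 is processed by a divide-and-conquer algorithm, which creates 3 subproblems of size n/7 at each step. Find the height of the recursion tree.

For divide and conquer with division factor 7:

Problem sizes at each level:
Level 0: 343
Level 1: 49
Level 2: 7
Level 3: 1

The root is level 0 and the size-1 base case is level 3 (the tree spans levels 0 through 3, i.e. 4 levels counting the root), so the depth is the number of divisions: log_7(343) = 3

The recursion tree depth is log_7(343) = 3. At each level, the problem size is divided by 7, so it takes 3 divisions to reduce to a base case of size 1. The algorithm makes 3 recursive calls at each level.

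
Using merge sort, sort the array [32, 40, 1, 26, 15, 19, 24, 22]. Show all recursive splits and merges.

Merge sort trace:

Split: [32, 40, 1, 26, 15, 19, 24, 22] -> [32, 40, 1, 26] and [15, 19, 24, 22]
  Split: [32, 40, 1, 26] -> [32, 40] and [1, 26]
    Split: [32, 40] -> [32] and [40]
    Merge: [32] + [40] -> [32, 40]
    Split: [1, 26] -> [1] and [26]
    Merge: [1] + [26] -> [1, 26]
  Merge: [32, 40] + [1, 26] -> [1, 26, 32, 40]
  Split: [15, 19, 24, 22] -> [15, 19] and [24, 22]
    Split: [15, 19] -> [15] and [19]
    Merge: [15] + [19] -> [15, 19]
    Split: [24, 22] -> [24] and [22]
    Merge: [24] + [22] -> [22, 24]
  Merge: [15, 19] + [22, 24] -> [15, 19, 22, 24]
Merge: [1, 26, 32, 40] + [15, 19, 22, 24] -> [1, 15, 19, 22, 24, 26, 32, 40]

Final sorted array: [1, 15, 19, 22, 24, 26, 32, 40]

The merge sort proceeds by recursively splitting the array and merging sorted halves.
After all merges, the sorted array is [1, 15, 19, 22, 24, 26, 32, 40].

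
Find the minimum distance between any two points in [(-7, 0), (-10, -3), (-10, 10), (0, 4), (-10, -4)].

Computing all pairwise distances among 5 points:

d((-7, 0), (-10, -3)) = 4.2426
d((-7, 0), (-10, 10)) = 10.4403
d((-7, 0), (0, 4)) = 8.0623
d((-7, 0), (-10, -4)) = 5.0
d((-10, -3), (-10, 10)) = 13.0
d((-10, -3), (0, 4)) = 12.2066
d((-10, -3), (-10, -4)) = 1.0 <-- minimum
d((-10, 10), (0, 4)) = 11.6619
d((-10, 10), (-10, -4)) = 14.0
d((0, 4), (-10, -4)) = 12.8062

Closest pair: (-10, -3) and (-10, -4) with distance 1.0

The closest pair is (-10, -3) and (-10, -4) with Euclidean distance 1.0. For 5 points, brute-force pairwise comparison is shown above. For large n, the divide-and-conquer algorithm (sort by x, recurse on halves, check the dividing strip) achieves O(n log n).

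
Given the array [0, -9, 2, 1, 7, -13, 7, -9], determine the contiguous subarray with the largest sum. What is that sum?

Using Kadane's algorithm on [0, -9, 2, 1, 7, -13, 7, -9]:

Scanning through the array:
Position 1 (value -9): max_ending_here = -9, max_so_far = 0
Position 2 (value 2): max_ending_here = 2, max_so_far = 2
Position 3 (value 1): max_ending_here = 3, max_so_far = 3
Position 4 (value 7): max_ending_here = 10, max_so_far = 10
Position 5 (value -13): max_ending_here = -3, max_so_far = 10
Position 6 (value 7): max_ending_here = 7, max_so_far = 10
Position 7 (value -9): max_ending_here = -2, max_so_far = 10

Maximum subarray: [2, 1, 7]
Maximum sum: 10

The maximum subarray is [2, 1, 7] with sum 10. This subarray runs from index 2 to index 4.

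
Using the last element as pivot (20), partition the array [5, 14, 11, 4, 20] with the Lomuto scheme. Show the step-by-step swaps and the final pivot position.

Lomuto partition with pivot = 20:

Initial array: [5, 14, 11, 4, 20]

arr[0]=5 <= 20: swap with position 0, array becomes [5, 14, 11, 4, 20]
arr[1]=14 <= 20: swap with position 1, array becomes [5, 14, 11, 4, 20]
arr[2]=11 <= 20: swap with position 2, array becomes [5, 14, 11, 4, 20]
arr[3]=4 <= 20: swap with position 3, array becomes [5, 14, 11, 4, 20]

Place pivot at position 4: [5, 14, 11, 4, 20]
Pivot position: 4

After partitioning with pivot 20, the array becomes [5, 14, 11, 4, 20]. The pivot is placed at index 4. All elements to the left of the pivot are <= 20, and all elements to the right are > 20.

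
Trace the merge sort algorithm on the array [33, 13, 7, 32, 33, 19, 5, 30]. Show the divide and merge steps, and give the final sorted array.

Merge sort trace:

Split: [33, 13, 7, 32, 33, 19, 5, 30] -> [33, 13, 7, 32] and [33, 19, 5, 30]
  Split: [33, 13, 7, 32] -> [33, 13] and [7, 32]
    Split: [33, 13] -> [33] and [13]
    Merge: [33] + [13] -> [13, 33]
    Split: [7, 32] -> [7] and [32]
    Merge: [7] + [32] -> [7, 32]
  Merge: [13, 33] + [7, 32] -> [7, 13, 32, 33]
  Split: [33, 19, 5, 30] -> [33, 19] and [5, 30]
    Split: [33, 19] -> [33] and [19]
    Merge: [33] + [19] -> [19, 33]
    Split: [5, 30] -> [5] and [30]
    Merge: [5] + [30] -> [5, 30]
  Merge: [19, 33] + [5, 30] -> [5, 19, 30, 33]
Merge: [7, 13, 32, 33] + [5, 19, 30, 33] -> [5, 7, 13, 19, 30, 32, 33, 33]

Final sorted array: [5, 7, 13, 19, 30, 32, 33, 33]

The merge sort proceeds by recursively splitting the array and merging sorted halves.
After all merges, the sorted array is [5, 7, 13, 19, 30, 32, 33, 33].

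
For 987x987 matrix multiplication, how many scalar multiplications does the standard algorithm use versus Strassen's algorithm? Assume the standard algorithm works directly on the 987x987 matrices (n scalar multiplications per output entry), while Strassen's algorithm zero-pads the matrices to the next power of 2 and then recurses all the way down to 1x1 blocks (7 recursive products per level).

Matrix multiplication for 987x987 matrices:

Strassen's algorithm requires power-of-2 dimensions. Pad 987x987 to 1024x1024 (next power of 2).

Standard algorithm: 987^3 = 961504803 multiplications
Strassen's algorithm: 7^(log2(1024)) = 7^10 = 282475249 multiplications
Savings: 961504803 - 282475249 = 679029554 multiplications

Standard: 961504803 multiplications (987^3). Strassen: 282475249 multiplications (7^10, after padding to 1024x1024). Strassen reduces 8 recursive multiplications to 7 at each level.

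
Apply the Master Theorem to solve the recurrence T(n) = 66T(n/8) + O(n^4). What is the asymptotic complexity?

Master Theorem for T(n) = 66T(n/8) + O(n^4):

a = 66, b = 8, c = 4
log_b(a) = log_8(66) = 2.0148

Case 3: c = 4 > log_8(66) = 2.0148
T(n) = O(n^4) = O(n^4)

For T(n) = 66T(n/8) + O(n^4): log_8(66) = 2.0148. This is Case 3 of the Master Theorem (c > log_b(a), work dominated by root), giving O(n^4).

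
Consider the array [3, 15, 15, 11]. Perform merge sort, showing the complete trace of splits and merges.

Merge sort trace:

Split: [3, 15, 15, 11] -> [3, 15] and [15, 11]
  Split: [3, 15] -> [3] and [15]
  Merge: [3] + [15] -> [3, 15]
  Split: [15, 11] -> [15] and [11]
  Merge: [15] + [11] -> [11, 15]
Merge: [3, 15] + [11, 15] -> [3, 11, 15, 15]

Final sorted array: [3, 11, 15, 15]

The merge sort proceeds by recursively splitting the array and merging sorted halves.
After all merges, the sorted array is [3, 11, 15, 15].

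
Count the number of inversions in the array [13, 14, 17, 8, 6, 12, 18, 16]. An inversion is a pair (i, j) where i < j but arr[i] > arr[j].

Finding inversions in [13, 14, 17, 8, 6, 12, 18, 16]:

(0, 3): arr[0]=13 > arr[3]=8
(0, 4): arr[0]=13 > arr[4]=6
(0, 5): arr[0]=13 > arr[5]=12
(1, 3): arr[1]=14 > arr[3]=8
(1, 4): arr[1]=14 > arr[4]=6
(1, 5): arr[1]=14 > arr[5]=12
(2, 3): arr[2]=17 > arr[3]=8
(2, 4): arr[2]=17 > arr[4]=6
(2, 5): arr[2]=17 > arr[5]=12
(2, 7): arr[2]=17 > arr[7]=16
(3, 4): arr[3]=8 > arr[4]=6
(6, 7): arr[6]=18 > arr[7]=16

Total inversions: 12

The array has 12 inversion(s): (0,3), (0,4), (0,5), (1,3), (1,4), (1,5), (2,3), (2,4), (2,5), (2,7), (3,4), (6,7). Each pair (i,j) satisfies i < j and arr[i] > arr[j].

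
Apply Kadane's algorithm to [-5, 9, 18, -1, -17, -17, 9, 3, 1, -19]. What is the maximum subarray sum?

Using Kadane's algorithm on [-5, 9, 18, -1, -17, -17, 9, 3, 1, -19]:

Scanning through the array:
Position 1 (value 9): max_ending_here = 9, max_so_far = 9
Position 2 (value 18): max_ending_here = 27, max_so_far = 27
Position 3 (value -1): max_ending_here = 26, max_so_far = 27
Position 4 (value -17): max_ending_here = 9, max_so_far = 27
Position 5 (value -17): max_ending_here = -8, max_so_far = 27
Position 6 (value 9): max_ending_here = 9, max_so_far = 27
Position 7 (value 3): max_ending_here = 12, max_so_far = 27
Position 8 (value 1): max_ending_here = 13, max_so_far = 27
Position 9 (value -19): max_ending_here = -6, max_so_far = 27

Maximum subarray: [9, 18]
Maximum sum: 27

The maximum subarray is [9, 18] with sum 27. This subarray runs from index 1 to index 2.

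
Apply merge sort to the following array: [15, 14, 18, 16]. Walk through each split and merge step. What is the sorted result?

Merge sort trace:

Split: [15, 14, 18, 16] -> [15, 14] and [18, 16]
  Split: [15, 14] -> [15] and [14]
  Merge: [15] + [14] -> [14, 15]
  Split: [18, 16] -> [18] and [16]
  Merge: [18] + [16] -> [16, 18]
Merge: [14, 15] + [16, 18] -> [14, 15, 16, 18]

Final sorted array: [14, 15, 16, 18]

The merge sort proceeds by recursively splitting the array and merging sorted halves.
After all merges, the sorted array is [14, 15, 16, 18].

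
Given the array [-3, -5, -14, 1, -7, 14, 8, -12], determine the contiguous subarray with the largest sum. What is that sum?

Using Kadane's algorithm on [-3, -5, -14, 1, -7, 14, 8, -12]:

Scanning through the array:
Position 1 (value -5): max_ending_here = -5, max_so_far = -3
Position 2 (value -14): max_ending_here = -14, max_so_far = -3
Position 3 (value 1): max_ending_here = 1, max_so_far = 1
Position 4 (value -7): max_ending_here = -6, max_so_far = 1
Position 5 (value 14): max_ending_here = 14, max_so_far = 14
Position 6 (value 8): max_ending_here = 22, max_so_far = 22
Position 7 (value -12): max_ending_here = 10, max_so_far = 22

Maximum subarray: [14, 8]
Maximum sum: 22

The maximum subarray is [14, 8] with sum 22. This subarray runs from index 5 to index 6.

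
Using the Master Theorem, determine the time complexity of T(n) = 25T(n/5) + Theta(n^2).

Master Theorem for T(n) = 25T(n/5) + O(n^2):

a = 25, b = 5, c = 2
log_b(a) = log_5(25) = 2.0000

Case 2: c = 2 = log_5(25) = 2.0000
T(n) = O(n^2 log n) = O(n^2 log n)

For T(n) = 25T(n/5) + O(n^2): log_5(25) = 2.0000. This is Case 2 of the Master Theorem (c = log_b(a), equal work at all levels), giving O(n^2 log n).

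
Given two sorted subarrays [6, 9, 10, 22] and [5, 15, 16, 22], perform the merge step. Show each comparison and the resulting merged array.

Merging process:

Compare 6 vs 5: take 5 from right. Merged: [5]
Compare 6 vs 15: take 6 from left. Merged: [5, 6]
Compare 9 vs 15: take 9 from left. Merged: [5, 6, 9]
Compare 10 vs 15: take 10 from left. Merged: [5, 6, 9, 10]
Compare 22 vs 15: take 15 from right. Merged: [5, 6, 9, 10, 15]
Compare 22 vs 16: take 16 from right. Merged: [5, 6, 9, 10, 15, 16]
Compare 22 vs 22: take 22 from left. Merged: [5, 6, 9, 10, 15, 16, 22]
Append remaining from right: [22]. Merged: [5, 6, 9, 10, 15, 16, 22, 22]

Final merged array: [5, 6, 9, 10, 15, 16, 22, 22]
Total comparisons: 7

The merged array is [5, 6, 9, 10, 15, 16, 22, 22], requiring 7 comparisons. The merge step runs in O(n) time where n is the total number of elements.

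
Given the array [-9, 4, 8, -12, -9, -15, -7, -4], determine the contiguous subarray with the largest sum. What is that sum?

Using Kadane's algorithm on [-9, 4, 8, -12, -9, -15, -7, -4]:

Scanning through the array:
Position 1 (value 4): max_ending_here = 4, max_so_far = 4
Position 2 (value 8): max_ending_here = 12, max_so_far = 12
Position 3 (value -12): max_ending_here = 0, max_so_far = 12
Position 4 (value -9): max_ending_here = -9, max_so_far = 12
Position 5 (value -15): max_ending_here = -15, max_so_far = 12
Position 6 (value -7): max_ending_here = -7, max_so_far = 12
Position 7 (value -4): max_ending_here = -4, max_so_far = 12

Maximum subarray: [4, 8]
Maximum sum: 12

The maximum subarray is [4, 8] with sum 12. This subarray runs from index 1 to index 2.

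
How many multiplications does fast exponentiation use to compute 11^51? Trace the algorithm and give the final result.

Computing 11^51 by squaring (build up from 11^1; each line after the first costs one multiplication):

11^1 = 11
11^2 = (11^1)^2 = 11^2 = 121
11^3 = 11 * 11^2 = 11 * 121 = 1331
11^6 = (11^3)^2 = 1331^2 = 1771561
11^12 = (11^6)^2 = 1771561^2 = 3138428376721
11^24 = (11^12)^2 = 3138428376721^2 = 9849732675807611094711841
11^25 = 11 * 11^24 = 11 * 9849732675807611094711841 = 108347059433883722041830251
11^50 = (11^25)^2 = 108347059433883722041830251^2 = 11739085287969531650666649599035831993898213898723001
11^51 = 11 * 11^50 = 11 * 11739085287969531650666649599035831993898213898723001 = 129129938167664848157333145589394151932880352885953011

Result: 129129938167664848157333145589394151932880352885953011
Multiplications needed: 8 (8 lines after 11^1)

11^51 = 129129938167664848157333145589394151932880352885953011. Using exponentiation by squaring, this requires 8 multiplications. The key idea: if the exponent is even, square the half-power; if odd, multiply by the base once.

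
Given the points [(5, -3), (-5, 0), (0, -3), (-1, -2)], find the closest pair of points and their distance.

Computing all pairwise distances among 4 points:

d((5, -3), (-5, 0)) = 10.4403
d((5, -3), (0, -3)) = 5.0
d((5, -3), (-1, -2)) = 6.0828
d((-5, 0), (0, -3)) = 5.831
d((-5, 0), (-1, -2)) = 4.4721
d((0, -3), (-1, -2)) = 1.4142 <-- minimum

Closest pair: (0, -3) and (-1, -2) with distance 1.4142

The closest pair is (0, -3) and (-1, -2) with Euclidean distance 1.4142. For 4 points, brute-force pairwise comparison is shown above. For large n, the divide-and-conquer algorithm (sort by x, recurse on halves, check the dividing strip) achieves O(n log n).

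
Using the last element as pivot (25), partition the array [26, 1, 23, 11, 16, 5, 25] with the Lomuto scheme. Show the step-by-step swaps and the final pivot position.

Lomuto partition with pivot = 25:

Initial array: [26, 1, 23, 11, 16, 5, 25]

arr[0]=26 > 25: no swap
arr[1]=1 <= 25: swap with position 0, array becomes [1, 26, 23, 11, 16, 5, 25]
arr[2]=23 <= 25: swap with position 1, array becomes [1, 23, 26, 11, 16, 5, 25]
arr[3]=11 <= 25: swap with position 2, array becomes [1, 23, 11, 26, 16, 5, 25]
arr[4]=16 <= 25: swap with position 3, array becomes [1, 23, 11, 16, 26, 5, 25]
arr[5]=5 <= 25: swap with position 4, array becomes [1, 23, 11, 16, 5, 26, 25]

Place pivot at position 5: [1, 23, 11, 16, 5, 25, 26]
Pivot position: 5

After partitioning with pivot 25, the array becomes [1, 23, 11, 16, 5, 25, 26]. The pivot is placed at index 5. All elements to the left of the pivot are <= 25, and all elements to the right are > 25.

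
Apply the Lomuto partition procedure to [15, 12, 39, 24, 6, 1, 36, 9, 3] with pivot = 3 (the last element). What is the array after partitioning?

Lomuto partition with pivot = 3:

Initial array: [15, 12, 39, 24, 6, 1, 36, 9, 3]

arr[0]=15 > 3: no swap
arr[1]=12 > 3: no swap
arr[2]=39 > 3: no swap
arr[3]=24 > 3: no swap
arr[4]=6 > 3: no swap
arr[5]=1 <= 3: swap with position 0, array becomes [1, 12, 39, 24, 6, 15, 36, 9, 3]
arr[6]=36 > 3: no swap
arr[7]=9 > 3: no swap

Place pivot at position 1: [1, 3, 39, 24, 6, 15, 36, 9, 12]
Pivot position: 1

After partitioning with pivot 3, the array becomes [1, 3, 39, 24, 6, 15, 36, 9, 12]. The pivot is placed at index 1. All elements to the left of the pivot are <= 3, and all elements to the right are > 3.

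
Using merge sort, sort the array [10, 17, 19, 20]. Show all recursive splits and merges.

Merge sort trace:

Split: [10, 17, 19, 20] -> [10, 17] and [19, 20]
  Split: [10, 17] -> [10] and [17]
  Merge: [10] + [17] -> [10, 17]
  Split: [19, 20] -> [19] and [20]
  Merge: [19] + [20] -> [19, 20]
Merge: [10, 17] + [19, 20] -> [10, 17, 19, 20]

Final sorted array: [10, 17, 19, 20]

The merge sort proceeds by recursively splitting the array and merging sorted halves.
After all merges, the sorted array is [10, 17, 19, 20].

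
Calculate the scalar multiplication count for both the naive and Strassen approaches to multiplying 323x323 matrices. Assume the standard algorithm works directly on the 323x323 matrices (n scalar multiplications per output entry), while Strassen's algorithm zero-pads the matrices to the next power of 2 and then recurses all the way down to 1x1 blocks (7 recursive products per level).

Matrix multiplication for 323x323 matrices:

Strassen's algorithm requires power-of-2 dimensions. Pad 323x323 to 512x512 (next power of 2).

Standard algorithm: 323^3 = 33698267 multiplications
Strassen's algorithm: 7^(log2(512)) = 7^9 = 40353607 multiplications
Difference: 33698267 - 40353607 = -6655340 (Strassen uses MORE here due to padding overhead — for small or just-over-power-of-2 n, padding can outweigh the per-level savings)

Standard: 33698267 multiplications (323^3). Strassen: 40353607 multiplications (7^9, after padding to 512x512). Strassen reduces 8 recursive multiplications to 7 at each level.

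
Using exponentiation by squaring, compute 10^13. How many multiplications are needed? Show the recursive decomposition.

Computing 10^13 by squaring (build up from 10^1; each line after the first costs one multiplication):

10^1 = 10
10^2 = (10^1)^2 = 10^2 = 100
10^3 = 10 * 10^2 = 10 * 100 = 1000
10^6 = (10^3)^2 = 1000^2 = 1000000
10^12 = (10^6)^2 = 1000000^2 = 1000000000000
10^13 = 10 * 10^12 = 10 * 1000000000000 = 10000000000000

Result: 10000000000000
Multiplications needed: 5 (5 lines after 10^1)

10^13 = 10000000000000. Using exponentiation by squaring, this requires 5 multiplications. The key idea: if the exponent is even, square the half-power; if odd, multiply by the base once.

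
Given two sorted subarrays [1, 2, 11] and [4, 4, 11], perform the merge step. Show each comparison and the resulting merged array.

Merging process:

Compare 1 vs 4: take 1 from left. Merged: [1]
Compare 2 vs 4: take 2 from left. Merged: [1, 2]
Compare 11 vs 4: take 4 from right. Merged: [1, 2, 4]
Compare 11 vs 4: take 4 from right. Merged: [1, 2, 4, 4]
Compare 11 vs 11: take 11 from left. Merged: [1, 2, 4, 4, 11]
Append remaining from right: [11]. Merged: [1, 2, 4, 4, 11, 11]

Final merged array: [1, 2, 4, 4, 11, 11]
Total comparisons: 5

The merged array is [1, 2, 4, 4, 11, 11], requiring 5 comparisons. The merge step runs in O(n) time where n is the total number of elements.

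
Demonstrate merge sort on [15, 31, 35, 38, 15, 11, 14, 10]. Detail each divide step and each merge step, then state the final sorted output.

Merge sort trace:

Split: [15, 31, 35, 38, 15, 11, 14, 10] -> [15, 31, 35, 38] and [15, 11, 14, 10]
  Split: [15, 31, 35, 38] -> [15, 31] and [35, 38]
    Split: [15, 31] -> [15] and [31]
    Merge: [15] + [31] -> [15, 31]
    Split: [35, 38] -> [35] and [38]
    Merge: [35] + [38] -> [35, 38]
  Merge: [15, 31] + [35, 38] -> [15, 31, 35, 38]
  Split: [15, 11, 14, 10] -> [15, 11] and [14, 10]
    Split: [15, 11] -> [15] and [11]
    Merge: [15] + [11] -> [11, 15]
    Split: [14, 10] -> [14] and [10]
    Merge: [14] + [10] -> [10, 14]
  Merge: [11, 15] + [10, 14] -> [10, 11, 14, 15]
Merge: [15, 31, 35, 38] + [10, 11, 14, 15] -> [10, 11, 14, 15, 15, 31, 35, 38]

Final sorted array: [10, 11, 14, 15, 15, 31, 35, 38]

The merge sort proceeds by recursively splitting the array and merging sorted halves.
After all merges, the sorted array is [10, 11, 14, 15, 15, 31, 35, 38].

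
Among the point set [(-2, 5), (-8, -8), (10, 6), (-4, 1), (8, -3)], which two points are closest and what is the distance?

Computing all pairwise distances among 5 points:

d((-2, 5), (-8, -8)) = 14.3178
d((-2, 5), (10, 6)) = 12.0416
d((-2, 5), (-4, 1)) = 4.4721 <-- minimum
d((-2, 5), (8, -3)) = 12.8062
d((-8, -8), (10, 6)) = 22.8035
d((-8, -8), (-4, 1)) = 9.8489
d((-8, -8), (8, -3)) = 16.7631
d((10, 6), (-4, 1)) = 14.8661
d((10, 6), (8, -3)) = 9.2195
d((-4, 1), (8, -3)) = 12.6491

Closest pair: (-2, 5) and (-4, 1) with distance 4.4721

The closest pair is (-2, 5) and (-4, 1) with Euclidean distance 4.4721. For 5 points, brute-force pairwise comparison is shown above. For large n, the divide-and-conquer algorithm (sort by x, recurse on halves, check the dividing strip) achieves O(n log n).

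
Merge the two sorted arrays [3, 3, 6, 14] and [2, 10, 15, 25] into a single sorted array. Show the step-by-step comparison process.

Merging process:

Compare 3 vs 2: take 2 from right. Merged: [2]
Compare 3 vs 10: take 3 from left. Merged: [2, 3]
Compare 3 vs 10: take 3 from left. Merged: [2, 3, 3]
Compare 6 vs 10: take 6 from left. Merged: [2, 3, 3, 6]
Compare 14 vs 10: take 10 from right. Merged: [2, 3, 3, 6, 10]
Compare 14 vs 15: take 14 from left. Merged: [2, 3, 3, 6, 10, 14]
Append remaining from right: [15, 25]. Merged: [2, 3, 3, 6, 10, 14, 15, 25]

Final merged array: [2, 3, 3, 6, 10, 14, 15, 25]
Total comparisons: 6

The merged array is [2, 3, 3, 6, 10, 14, 15, 25], requiring 6 comparisons. The merge step runs in O(n) time where n is the total number of elements.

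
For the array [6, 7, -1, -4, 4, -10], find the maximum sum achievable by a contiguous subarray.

Using Kadane's algorithm on [6, 7, -1, -4, 4, -10]:

Scanning through the array:
Position 1 (value 7): max_ending_here = 13, max_so_far = 13
Position 2 (value -1): max_ending_here = 12, max_so_far = 13
Position 3 (value -4): max_ending_here = 8, max_so_far = 13
Position 4 (value 4): max_ending_here = 12, max_so_far = 13
Position 5 (value -10): max_ending_here = 2, max_so_far = 13

Maximum subarray: [6, 7]
Maximum sum: 13

The maximum subarray is [6, 7] with sum 13. This subarray runs from index 0 to index 1.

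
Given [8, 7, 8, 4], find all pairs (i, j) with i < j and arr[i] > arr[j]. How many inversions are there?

Finding inversions in [8, 7, 8, 4]:

(0, 1): arr[0]=8 > arr[1]=7
(0, 3): arr[0]=8 > arr[3]=4
(1, 3): arr[1]=7 > arr[3]=4
(2, 3): arr[2]=8 > arr[3]=4

Total inversions: 4

The array has 4 inversion(s): (0,1), (0,3), (1,3), (2,3). Each pair (i,j) satisfies i < j and arr[i] > arr[j].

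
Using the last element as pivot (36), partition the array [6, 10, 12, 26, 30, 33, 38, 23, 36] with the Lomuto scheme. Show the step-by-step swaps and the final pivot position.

Lomuto partition with pivot = 36:

Initial array: [6, 10, 12, 26, 30, 33, 38, 23, 36]

arr[0]=6 <= 36: swap with position 0, array becomes [6, 10, 12, 26, 30, 33, 38, 23, 36]
arr[1]=10 <= 36: swap with position 1, array becomes [6, 10, 12, 26, 30, 33, 38, 23, 36]
arr[2]=12 <= 36: swap with position 2, array becomes [6, 10, 12, 26, 30, 33, 38, 23, 36]
arr[3]=26 <= 36: swap with position 3, array becomes [6, 10, 12, 26, 30, 33, 38, 23, 36]
arr[4]=30 <= 36: swap with position 4, array becomes [6, 10, 12, 26, 30, 33, 38, 23, 36]
arr[5]=33 <= 36: swap with position 5, array becomes [6, 10, 12, 26, 30, 33, 38, 23, 36]
arr[6]=38 > 36: no swap
arr[7]=23 <= 36: swap with position 6, array becomes [6, 10, 12, 26, 30, 33, 23, 38, 36]

Place pivot at position 7: [6, 10, 12, 26, 30, 33, 23, 36, 38]
Pivot position: 7

After partitioning with pivot 36, the array becomes [6, 10, 12, 26, 30, 33, 23, 36, 38]. The pivot is placed at index 7. All elements to the left of the pivot are <= 36, and all elements to the right are > 36.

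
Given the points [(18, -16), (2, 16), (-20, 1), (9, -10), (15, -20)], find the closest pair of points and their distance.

Computing all pairwise distances among 5 points:

d((18, -16), (2, 16)) = 35.7771
d((18, -16), (-20, 1)) = 41.6293
d((18, -16), (9, -10)) = 10.8167
d((18, -16), (15, -20)) = 5.0 <-- minimum
d((2, 16), (-20, 1)) = 26.6271
d((2, 16), (9, -10)) = 26.9258
d((2, 16), (15, -20)) = 38.2753
d((-20, 1), (9, -10)) = 31.0161
d((-20, 1), (15, -20)) = 40.8167
d((9, -10), (15, -20)) = 11.6619

Closest pair: (18, -16) and (15, -20) with distance 5.0

The closest pair is (18, -16) and (15, -20) with Euclidean distance 5.0. For 5 points, brute-force pairwise comparison is shown above. For large n, the divide-and-conquer algorithm (sort by x, recurse on halves, check the dividing strip) achieves O(n log n).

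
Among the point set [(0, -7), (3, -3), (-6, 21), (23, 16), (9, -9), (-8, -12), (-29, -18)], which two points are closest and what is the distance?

Computing all pairwise distances among 7 points:

d((0, -7), (3, -3)) = 5.0 <-- minimum
d((0, -7), (-6, 21)) = 28.6356
d((0, -7), (23, 16)) = 32.5269
d((0, -7), (9, -9)) = 9.2195
d((0, -7), (-8, -12)) = 9.434
d((0, -7), (-29, -18)) = 31.0161
d((3, -3), (-6, 21)) = 25.632
d((3, -3), (23, 16)) = 27.5862
d((3, -3), (9, -9)) = 8.4853
d((3, -3), (-8, -12)) = 14.2127
d((3, -3), (-29, -18)) = 35.3412
d((-6, 21), (23, 16)) = 29.4279
d((-6, 21), (9, -9)) = 33.541
d((-6, 21), (-8, -12)) = 33.0606
d((-6, 21), (-29, -18)) = 45.2769
d((23, 16), (9, -9)) = 28.6531
d((23, 16), (-8, -12)) = 41.7732
d((23, 16), (-29, -18)) = 62.1289
d((9, -9), (-8, -12)) = 17.2627
d((9, -9), (-29, -18)) = 39.0512
d((-8, -12), (-29, -18)) = 21.8403

Closest pair: (0, -7) and (3, -3) with distance 5.0

The closest pair is (0, -7) and (3, -3) with Euclidean distance 5.0. For 7 points, brute-force pairwise comparison is shown above. For large n, the divide-and-conquer algorithm (sort by x, recurse on halves, check the dividing strip) achieves O(n log n).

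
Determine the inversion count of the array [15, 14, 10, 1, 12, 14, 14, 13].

Finding inversions in [15, 14, 10, 1, 12, 14, 14, 13]:

(0, 1): arr[0]=15 > arr[1]=14
(0, 2): arr[0]=15 > arr[2]=10
(0, 3): arr[0]=15 > arr[3]=1
(0, 4): arr[0]=15 > arr[4]=12
(0, 5): arr[0]=15 > arr[5]=14
(0, 6): arr[0]=15 > arr[6]=14
(0, 7): arr[0]=15 > arr[7]=13
(1, 2): arr[1]=14 > arr[2]=10
(1, 3): arr[1]=14 > arr[3]=1
(1, 4): arr[1]=14 > arr[4]=12
(1, 7): arr[1]=14 > arr[7]=13
(2, 3): arr[2]=10 > arr[3]=1
(5, 7): arr[5]=14 > arr[7]=13
(6, 7): arr[6]=14 > arr[7]=13

Total inversions: 14

The array has 14 inversion(s): (0,1), (0,2), (0,3), (0,4), (0,5), (0,6), (0,7), (1,2), (1,3), (1,4), (1,7), (2,3), (5,7), (6,7). Each pair (i,j) satisfies i < j and arr[i] > arr[j].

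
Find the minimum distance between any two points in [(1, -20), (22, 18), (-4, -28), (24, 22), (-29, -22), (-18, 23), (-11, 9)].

Computing all pairwise distances among 7 points:

d((1, -20), (22, 18)) = 43.4166
d((1, -20), (-4, -28)) = 9.434
d((1, -20), (24, 22)) = 47.8853
d((1, -20), (-29, -22)) = 30.0666
d((1, -20), (-18, 23)) = 47.0106
d((1, -20), (-11, 9)) = 31.3847
d((22, 18), (-4, -28)) = 52.8394
d((22, 18), (24, 22)) = 4.4721 <-- minimum
d((22, 18), (-29, -22)) = 64.8151
d((22, 18), (-18, 23)) = 40.3113
d((22, 18), (-11, 9)) = 34.2053
d((-4, -28), (24, 22)) = 57.3062
d((-4, -28), (-29, -22)) = 25.7099
d((-4, -28), (-18, 23)) = 52.8867
d((-4, -28), (-11, 9)) = 37.6563
d((24, 22), (-29, -22)) = 68.884
d((24, 22), (-18, 23)) = 42.0119
d((24, 22), (-11, 9)) = 37.3363
d((-29, -22), (-18, 23)) = 46.3249
d((-29, -22), (-11, 9)) = 35.8469
d((-18, 23), (-11, 9)) = 15.6525

Closest pair: (22, 18) and (24, 22) with distance 4.4721

The closest pair is (22, 18) and (24, 22) with Euclidean distance 4.4721. For 7 points, brute-force pairwise comparison is shown above. For large n, the divide-and-conquer algorithm (sort by x, recurse on halves, check the dividing strip) achieves O(n log n).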